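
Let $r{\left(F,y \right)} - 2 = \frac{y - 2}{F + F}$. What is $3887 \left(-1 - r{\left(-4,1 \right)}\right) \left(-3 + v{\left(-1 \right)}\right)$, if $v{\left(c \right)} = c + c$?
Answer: $\frac{485875}{8} \approx 60734.0$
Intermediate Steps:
$r{\left(F,y \right)} = 2 + \frac{-2 + y}{2 F}$ ($r{\left(F,y \right)} = 2 + \frac{y - 2}{F + F} = 2 + \frac{-2 + y}{2 F}$)
$v{\left(c \right)} = 2 c$
$3887 \left(-1 - r{\left(-4,1 \right)}\right) \left(-3 + v{\left(-1 \right)}\right) = 3887 \left(-1 - \frac{-2 + 1 + 4 \left(-4\right)}{2 \left(-4\right)}\right) \left(-3 + 2 \left(-1\right)\right) = 3887 \left(-1 - \frac{1}{2} \left(- \frac{1}{4}\right) \left(-2 + 1 - 16\right)\right) \left(-3 - 2\right) = 3887 \left(-1 - \frac{1}{2} \left(- \frac{1}{4}\right) \left(-17\right)\right) \left(-5\right) = 3887 \left(-1 - \frac{17}{8}\right) \left(-5\right) = 3887 \left(\left(- \frac{25}{8}\right) \left(-5\right)\right) = 3887 \cdot \frac{125}{8} = \frac{485875}{8}$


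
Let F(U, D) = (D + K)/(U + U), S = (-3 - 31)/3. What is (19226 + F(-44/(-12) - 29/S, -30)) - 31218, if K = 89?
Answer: -7611911/635 ≈ -11987.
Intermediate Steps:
S = -34/3 (S = -34*1/3 = -34/3 ≈ -11.333)
F(U, D) = (89 + D)/(2*U) (F(U, D) = (D + 89)/(U + U) = (89 + D)/((2*U)) = (89 + D)*(1/(2*U)) = (89 + D)/(2*U))
(19226 + F(-44/(-12) - 29/S, -30)) - 31218 = (19226 + (89 - 30)/(2*(-44/(-12) - 29/(-34/3)))) - 31218 = (19226 + (1/2)*59/(-44*(-1/12) - 29*(-3/34))) - 31218 = (19226 + (1/2)*59/(11/3 + 87/34)) - 31218 = (19226 + (1/2)*59/(635/102)) - 31218 = (19226 + (1/2)*(102/635)*59) - 31218 = (19226 + 3009/635) - 31218 = 12211519/635 - 31218 = -7611911/635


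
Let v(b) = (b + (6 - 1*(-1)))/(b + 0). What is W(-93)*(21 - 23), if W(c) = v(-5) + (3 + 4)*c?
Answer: 6514/5 ≈ 1302.8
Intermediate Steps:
v(b) = (7 + b)/b (v(b) = (b + (6 + 1))/b = (b + 7)/b = (7 + b)/b)
W(c) = -⅖ + 7*c (W(c) = (7 - 5)/(-5) + (3 + 4)*c = -⅕*2 + 7*c = -⅖ + 7*c)
W(-93)*(21 - 23) = (-⅖ + 7*(-93))*(21 - 23) = (-⅖ - 651)*(-2) = -3257/5*(-2) = 6514/5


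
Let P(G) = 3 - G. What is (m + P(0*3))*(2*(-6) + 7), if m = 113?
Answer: -580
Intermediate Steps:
(m + P(0*3))*(2*(-6) + 7) = (113 + (3 - 0*3))*(2*(-6) + 7) = (113 + (3 - 1*0))*(-12 + 7) = (113 + (3 + 0))*(-5) = (113 + 3)*(-5) = 116*(-5) = -580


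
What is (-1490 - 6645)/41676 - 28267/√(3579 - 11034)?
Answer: -8135/41676 + 28267*I*√7455/7455 ≈ -0.1952 + 327.38*I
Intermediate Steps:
(-1490 - 6645)/41676 - 28267/√(3579 - 11034) = -8135*1/41676 - 28267*(-I*√7455/7455) = -8135/41676 - 28267*(-I*√7455/7455) = -8135/41676 - (-28267)*I*√7455/7455 = -8135/41676 + 28267*I*√7455/7455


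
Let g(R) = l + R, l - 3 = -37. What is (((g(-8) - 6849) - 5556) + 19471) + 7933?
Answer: 14957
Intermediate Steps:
l = -34 (l = 3 - 37 = -34)
g(R) = -34 + R
(((g(-8) - 6849) - 5556) + 19471) + 7933 = ((((-34 - 8) - 6849) - 5556) + 19471) + 7933 = (((-42 - 6849) - 5556) + 19471) + 7933 = ((-6891 - 5556) + 19471) + 7933 = (-12447 + 19471) + 7933 = 7024 + 7933 = 14957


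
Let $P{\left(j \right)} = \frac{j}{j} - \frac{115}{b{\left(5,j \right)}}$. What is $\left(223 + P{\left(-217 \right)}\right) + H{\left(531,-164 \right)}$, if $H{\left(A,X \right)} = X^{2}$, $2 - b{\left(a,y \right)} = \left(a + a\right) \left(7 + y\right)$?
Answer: $\frac{57006125}{2102} \approx 27120.0$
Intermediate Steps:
$b{\left(a,y \right)} = 2 - 2 a \left(7 + y\right)$ ($b{\left(a,y \right)} = 2 - \left(a + a\right) \left(7 + y\right) = 2 - 2 a \left(7 + y\right)$)
$P{\left(j \right)} = 1 - \frac{115}{-68 - 10 j}$ ($P{\left(j \right)} = \frac{j}{j} - \frac{115}{2 - 70 - 10 j} = 1 - \frac{115}{2 - 70 - 10 j} = 1 - \frac{115}{-68 - 10 j}$)
$\left(223 + P{\left(-217 \right)}\right) + H{\left(531,-164 \right)} = \left(223 + \frac{183 + 10 \left(-217\right)}{2 \left(34 + 5 \left(-217\right)\right)}\right) + \left(-164\right)^{2} = \left(223 + \frac{183 - 2170}{2 \left(34 - 1085\right)}\right) + 26896 = \left(223 + \frac{1}{2} \frac{1}{-1051} \left(-1987\right)\right) + 26896 = \left(223 + \frac{1}{2} \left(- \frac{1}{1051}\right) \left(-1987\right)\right) + 26896 = \left(223 + \frac{1987}{2102}\right) + 26896 = \frac{470733}{2102} + 26896 = \frac{57006125}{2102}$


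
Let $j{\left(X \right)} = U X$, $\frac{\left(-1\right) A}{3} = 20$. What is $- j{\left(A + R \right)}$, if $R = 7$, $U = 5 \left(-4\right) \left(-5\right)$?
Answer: $5300$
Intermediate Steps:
$A = -60$ ($A = \left(-3\right) 20 = -60$)
$U = 100$ ($U = \left(-20\right) \left(-5\right) = 100$)
$j{\left(X \right)} = 100 X$
$- j{\left(A + R \right)} = - 100 \left(-60 + 7\right) = - 100 \left(-53\right) = \left(-1\right) \left(-5300\right) = 5300$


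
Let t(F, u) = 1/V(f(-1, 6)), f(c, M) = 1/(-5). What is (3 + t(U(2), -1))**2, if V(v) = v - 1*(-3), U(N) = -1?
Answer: 2209/196 ≈ 11.270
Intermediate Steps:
f(c, M) = -1/5 (f(c, M) = 1*(-1/5) = -1/5)
V(v) = 3 + v (V(v) = v + 3 = 3 + v)
t(F, u) = 5/14 (t(F, u) = 1/(3 - 1/5) = 1/(14/5) = 5/14)
(3 + t(U(2), -1))**2 = (3 + 5/14)**2 = (47/14)**2 = 2209/196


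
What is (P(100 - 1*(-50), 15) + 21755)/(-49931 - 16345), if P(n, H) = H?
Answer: -1555/4734 ≈ -0.32847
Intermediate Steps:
(P(100 - 1*(-50), 15) + 21755)/(-49931 - 16345) = (15 + 21755)/(-49931 - 16345) = 21770/(-66276) = 21770*(-1/66276) = -1555/4734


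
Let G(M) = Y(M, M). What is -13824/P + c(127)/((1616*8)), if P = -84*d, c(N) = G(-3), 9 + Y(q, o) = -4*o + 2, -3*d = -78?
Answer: 7446983/1176448 ≈ 6.3301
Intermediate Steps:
d = 26 (d = -1/3*(-78) = 26)
Y(q, o) = -7 - 4*o (Y(q, o) = -9 + (-4*o + 2) = -9 + (2 - 4*o) = -7 - 4*o)
G(M) = -7 - 4*M
c(N) = 5 (c(N) = -7 - 4*(-3) = -7 + 12 = 5)
P = -2184 (P = -84*26 = -2184)
-13824/P + c(127)/((1616*8)) = -13824/(-2184) + 5/((1616*8)) = -13824*(-1/2184) + 5/12928 = 576/91 + 5*(1/12928) = 576/91 + 5/12928 = 7446983/1176448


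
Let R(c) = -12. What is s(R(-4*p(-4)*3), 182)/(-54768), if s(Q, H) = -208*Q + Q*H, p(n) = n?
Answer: -13/2282 ≈ -0.0056968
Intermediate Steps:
s(Q, H) = -208*Q + H*Q
s(R(-4*p(-4)*3), 182)/(-54768) = -12*(-208 + 182)/(-54768) = -12*(-26)*(-1/54768) = 312*(-1/54768) = -13/2282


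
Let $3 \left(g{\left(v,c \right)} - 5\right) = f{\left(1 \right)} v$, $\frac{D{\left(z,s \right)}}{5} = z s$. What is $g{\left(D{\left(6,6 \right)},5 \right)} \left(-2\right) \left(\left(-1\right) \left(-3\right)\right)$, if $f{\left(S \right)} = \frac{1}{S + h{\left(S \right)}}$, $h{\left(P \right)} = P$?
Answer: $-210$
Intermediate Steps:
$D{\left(z,s \right)} = 5 s z$ ($D{\left(z,s \right)} = 5 z s = 5 s z$)
$f{\left(S \right)} = \frac{1}{2 S}$ ($f{\left(S \right)} = \frac{1}{S + S} = \frac{1}{2 S}$)
$g{\left(v,c \right)} = 5 + \frac{v}{6}$ ($g{\left(v,c \right)} = 5 + \frac{\frac{1}{2 \cdot 1} v}{3} = 5 + \frac{\frac{1}{2} \cdot 1 v}{3} = 5 + \frac{\frac{1}{2} v}{3} = 5 + \frac{v}{6}$)
$g{\left(D{\left(6,6 \right)},5 \right)} \left(-2\right) \left(\left(-1\right) \left(-3\right)\right) = \left(5 + \frac{5 \cdot 6 \cdot 6}{6}\right) \left(-2\right) \left(\left(-1\right) \left(-3\right)\right) = \left(5 + \frac{1}{6} \cdot 180\right) \left(-2\right) 3 = \left(5 + 30\right) \left(-2\right) 3 = 35 \left(-2\right) 3 = \left(-70\right) 3 = -210$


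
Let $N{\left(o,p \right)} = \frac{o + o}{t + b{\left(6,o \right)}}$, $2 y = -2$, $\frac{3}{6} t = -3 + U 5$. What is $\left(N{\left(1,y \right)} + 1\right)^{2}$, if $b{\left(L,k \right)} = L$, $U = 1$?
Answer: $\frac{36}{25} \approx 1.44$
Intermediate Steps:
$t = 4$ ($t = 2 \left(-3 + 1 \cdot 5\right) = 2 \left(-3 + 5\right) = 2 \cdot 2 = 4$)
$y = -1$ ($y = \frac{1}{2} \left(-2\right) = -1$)
$N{\left(o,p \right)} = \frac{o}{5}$ ($N{\left(o,p \right)} = \frac{o + o}{4 + 6} = \frac{2 o}{10} = 2 o \frac{1}{10} = \frac{o}{5}$)
$\left(N{\left(1,y \right)} + 1\right)^{2} = \left(\frac{1}{5} \cdot 1 + 1\right)^{2} = \left(\frac{1}{5} + 1\right)^{2} = \left(\frac{6}{5}\right)^{2} = \frac{36}{25}$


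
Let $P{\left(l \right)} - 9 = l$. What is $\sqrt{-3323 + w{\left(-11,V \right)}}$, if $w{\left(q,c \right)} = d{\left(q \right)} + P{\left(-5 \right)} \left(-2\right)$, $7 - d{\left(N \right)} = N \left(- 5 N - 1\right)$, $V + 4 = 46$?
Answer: $i \sqrt{2730} \approx 52.249 i$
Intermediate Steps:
$V = 42$ ($V = -4 + 46 = 42$)
$P{\left(l \right)} = 9 + l$
$d{\left(N \right)} = 7 - N \left(-1 - 5 N\right)$ ($d{\left(N \right)} = 7 - N \left(- 5 N - 1\right) = 7 - N \left(-1 - 5 N\right)$)
$w{\left(q,c \right)} = -1 + q + 5 q^{2}$ ($w{\left(q,c \right)} = \left(7 + q + 5 q^{2}\right) + \left(9 - 5\right) \left(-2\right) = \left(7 + q + 5 q^{2}\right) + 4 \left(-2\right) = \left(7 + q + 5 q^{2}\right) - 8 = -1 + q + 5 q^{2}$)
$\sqrt{-3323 + w{\left(-11,V \right)}} = \sqrt{-3323 - \left(12 - 605\right)} = \sqrt{-3323 - -593} = \sqrt{-3323 + 593} = \sqrt{-2730} = i \sqrt{2730}$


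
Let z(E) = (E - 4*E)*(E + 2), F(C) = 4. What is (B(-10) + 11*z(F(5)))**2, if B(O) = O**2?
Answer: 478864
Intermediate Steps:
z(E) = -3*E*(2 + E) (z(E) = (-3*E)*(2 + E) = -3*E*(2 + E))
(B(-10) + 11*z(F(5)))**2 = ((-10)**2 + 11*(-3*4*(2 + 4)))**2 = (100 + 11*(-3*4*6))**2 = (100 + 11*(-72))**2 = (100 - 792)**2 = (-692)**2 = 478864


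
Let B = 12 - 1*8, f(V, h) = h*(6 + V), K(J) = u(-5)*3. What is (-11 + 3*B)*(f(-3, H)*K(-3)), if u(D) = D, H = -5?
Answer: 225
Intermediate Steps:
K(J) = -15 (K(J) = -5*3 = -15)
B = 4 (B = 12 - 8 = 4)
(-11 + 3*B)*(f(-3, H)*K(-3)) = (-11 + 3*4)*(-5*(6 - 3)*(-15)) = (-11 + 12)*(-5*3*(-15)) = 1*(-15*(-15)) = 1*225 = 225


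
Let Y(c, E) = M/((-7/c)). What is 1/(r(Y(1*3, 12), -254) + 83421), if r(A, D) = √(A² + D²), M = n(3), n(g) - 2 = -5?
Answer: 4087629/340990937444 - 7*√3161365/340990937444 ≈ 1.1951e-5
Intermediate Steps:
n(g) = -3 (n(g) = 2 - 5 = -3)
M = -3
Y(c, E) = 3*c/7 (Y(c, E) = -3*(-c/7) = -(-3)*c/7 = 3*c/7)
1/(r(Y(1*3, 12), -254) + 83421) = 1/(√((3*(1*3)/7)² + (-254)²) + 83421) = 1/(√(((3/7)*3)² + 64516) + 83421) = 1/(√((9/7)² + 64516) + 83421) = 1/(√(81/49 + 64516) + 83421) = 1/(√(3161365/49) + 83421) = 1/(√3161365/7 + 83421) = 1/(83421 + √3161365/7)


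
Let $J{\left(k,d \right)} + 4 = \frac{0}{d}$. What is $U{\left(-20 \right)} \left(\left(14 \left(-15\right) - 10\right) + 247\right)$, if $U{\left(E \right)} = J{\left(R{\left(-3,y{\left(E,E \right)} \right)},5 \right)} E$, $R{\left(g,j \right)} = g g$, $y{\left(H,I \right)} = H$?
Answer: $2160$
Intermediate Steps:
$R{\left(g,j \right)} = g^{2}$
$J{\left(k,d \right)} = -4$ ($J{\left(k,d \right)} = -4 + \frac{0}{d} = -4 + 0 = -4$)
$U{\left(E \right)} = - 4 E$
$U{\left(-20 \right)} \left(\left(14 \left(-15\right) - 10\right) + 247\right) = \left(-4\right) \left(-20\right) \left(\left(14 \left(-15\right) - 10\right) + 247\right) = 80 \left(\left(-210 - 10\right) + 247\right) = 80 \left(-220 + 247\right) = 80 \cdot 27 = 2160$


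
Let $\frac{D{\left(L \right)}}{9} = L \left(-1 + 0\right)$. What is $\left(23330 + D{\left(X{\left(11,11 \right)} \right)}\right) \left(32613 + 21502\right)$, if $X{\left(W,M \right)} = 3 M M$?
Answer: $1085709245$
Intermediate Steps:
$X{\left(W,M \right)} = 3 M^{2}$
$D{\left(L \right)} = - 9 L$ ($D{\left(L \right)} = 9 L \left(-1 + 0\right) = 9 L \left(-1\right) = 9 \left(- L\right) = - 9 L$)
$\left(23330 + D{\left(X{\left(11,11 \right)} \right)}\right) \left(32613 + 21502\right) = \left(23330 - 9 \cdot 3 \cdot 11^{2}\right) \left(32613 + 21502\right) = \left(23330 - 9 \cdot 3 \cdot 121\right) 54115 = \left(23330 - 3267\right) 54115 = 20063 \cdot 54115 = 1085709245$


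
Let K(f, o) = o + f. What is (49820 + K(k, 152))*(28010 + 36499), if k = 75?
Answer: 3228481923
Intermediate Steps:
K(f, o) = f + o
(49820 + K(k, 152))*(28010 + 36499) = (49820 + (75 + 152))*(28010 + 36499) = (49820 + 227)*64509 = 50047*64509 = 3228481923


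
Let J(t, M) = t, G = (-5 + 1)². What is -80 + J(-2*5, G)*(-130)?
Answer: 1220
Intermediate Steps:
G = 16 (G = (-4)² = 16)
-80 + J(-2*5, G)*(-130) = -80 - 2*5*(-130) = -80 - 10*(-130) = -80 + 1300 = 1220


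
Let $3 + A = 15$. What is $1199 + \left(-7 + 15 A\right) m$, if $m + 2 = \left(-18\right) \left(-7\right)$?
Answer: $22651$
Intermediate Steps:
$A = 12$ ($A = -3 + 15 = 12$)
$m = 124$ ($m = -2 - -126 = -2 + 126 = 124$)
$1199 + \left(-7 + 15 A\right) m = 1199 + \left(-7 + 15 \cdot 12\right) 124 = 1199 + \left(-7 + 180\right) 124 = 1199 + 173 \cdot 124 = 1199 + 21452 = 22651$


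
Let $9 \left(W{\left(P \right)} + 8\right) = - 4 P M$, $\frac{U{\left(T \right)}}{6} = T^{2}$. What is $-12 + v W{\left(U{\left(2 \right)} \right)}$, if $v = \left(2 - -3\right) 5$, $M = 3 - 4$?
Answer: $\frac{164}{3} \approx 54.667$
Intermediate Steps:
$M = -1$ ($M = 3 - 4 = -1$)
$v = 25$ ($v = \left(2 + 3\right) 5 = 5 \cdot 5 = 25$)
$U{\left(T \right)} = 6 T^{2}$
$W{\left(P \right)} = -8 + \frac{4 P}{9}$ ($W{\left(P \right)} = -8 + \frac{- 4 P \left(-1\right)}{9} = -8 + \frac{4 P}{9}$)
$-12 + v W{\left(U{\left(2 \right)} \right)} = -12 + 25 \left(-8 + \frac{4 \cdot 6 \cdot 2^{2}}{9}\right) = -12 + 25 \left(-8 + \frac{4 \cdot 6 \cdot 4}{9}\right) = -12 + 25 \left(-8 + \frac{4}{9} \cdot 24\right) = -12 + 25 \left(-8 + \frac{32}{3}\right) = -12 + 25 \cdot \frac{8}{3} = -12 + \frac{200}{3} = \frac{164}{3}$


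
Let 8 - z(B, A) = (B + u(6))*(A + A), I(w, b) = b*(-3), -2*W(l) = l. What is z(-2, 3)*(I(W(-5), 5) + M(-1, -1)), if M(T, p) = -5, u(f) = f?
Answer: 320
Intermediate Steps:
W(l) = -l/2
I(w, b) = -3*b
z(B, A) = 8 - 2*A*(6 + B) (z(B, A) = 8 - (B + 6)*(A + A) = 8 - (6 + B)*2*A = 8 - 2*A*(6 + B))
z(-2, 3)*(I(W(-5), 5) + M(-1, -1)) = (8 - 12*3 - 2*3*(-2))*(-3*5 - 5) = (8 - 36 + 12)*(-15 - 5) = -16*(-20) = 320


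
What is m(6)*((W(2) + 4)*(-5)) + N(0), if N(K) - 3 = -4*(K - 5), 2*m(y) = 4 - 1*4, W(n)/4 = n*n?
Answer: 23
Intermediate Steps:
W(n) = 4*n² (W(n) = 4*(n*n) = 4*n²)
m(y) = 0 (m(y) = (4 - 1*4)/2 = (4 - 4)/2 = (½)*0 = 0)
N(K) = 23 - 4*K (N(K) = 3 - 4*(K - 5) = 3 - 4*(-5 + K) = 3 + (20 - 4*K) = 23 - 4*K)
m(6)*((W(2) + 4)*(-5)) + N(0) = 0*((4*2² + 4)*(-5)) + (23 - 4*0) = 0*((4*4 + 4)*(-5)) + (23 + 0) = 0*((16 + 4)*(-5)) + 23 = 0*(20*(-5)) + 23 = 0*(-100) + 23 = 0 + 23 = 23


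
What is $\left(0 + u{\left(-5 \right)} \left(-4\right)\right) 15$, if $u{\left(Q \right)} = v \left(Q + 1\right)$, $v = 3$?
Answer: $720$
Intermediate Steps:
$u{\left(Q \right)} = 3 + 3 Q$ ($u{\left(Q \right)} = 3 \left(Q + 1\right) = 3 \left(1 + Q\right) = 3 + 3 Q$)
$\left(0 + u{\left(-5 \right)} \left(-4\right)\right) 15 = \left(0 + \left(3 + 3 \left(-5\right)\right) \left(-4\right)\right) 15 = \left(0 + \left(3 - 15\right) \left(-4\right)\right) 15 = \left(0 - -48\right) 15 = \left(0 + 48\right) 15 = 48 \cdot 15 = 720$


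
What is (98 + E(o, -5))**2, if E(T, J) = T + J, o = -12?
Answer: 6561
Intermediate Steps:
E(T, J) = J + T
(98 + E(o, -5))**2 = (98 + (-5 - 12))**2 = (98 - 17)**2 = 81**2 = 6561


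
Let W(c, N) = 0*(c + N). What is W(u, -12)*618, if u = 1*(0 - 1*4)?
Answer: 0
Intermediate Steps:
u = -4 (u = 1*(0 - 4) = 1*(-4) = -4)
W(c, N) = 0 (W(c, N) = 0*(N + c) = 0)
W(u, -12)*618 = 0*618 = 0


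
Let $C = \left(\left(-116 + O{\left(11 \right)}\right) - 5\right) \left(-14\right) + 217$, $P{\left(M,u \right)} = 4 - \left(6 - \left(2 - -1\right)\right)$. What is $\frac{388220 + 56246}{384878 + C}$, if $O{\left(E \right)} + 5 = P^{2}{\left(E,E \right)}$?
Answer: $\frac{444466}{386845} \approx 1.149$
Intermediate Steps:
$P{\left(M,u \right)} = 1$ ($P{\left(M,u \right)} = 4 - \left(6 - \left(2 + 1\right)\right) = 4 - \left(6 - 3\right) = 4 - 3 = 1$)
$O{\left(E \right)} = -4$ ($O{\left(E \right)} = -5 + 1^{2} = -5 + 1 = -4$)
$C = 1967$ ($C = \left(\left(-116 - 4\right) - 5\right) \left(-14\right) + 217 = \left(-120 - 5\right) \left(-14\right) + 217 = \left(-125\right) \left(-14\right) + 217 = 1750 + 217 = 1967$)
$\frac{388220 + 56246}{384878 + C} = \frac{388220 + 56246}{384878 + 1967} = \frac{444466}{386845}$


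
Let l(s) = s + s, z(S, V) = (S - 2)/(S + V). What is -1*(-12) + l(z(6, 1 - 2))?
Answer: 68/5 ≈ 13.600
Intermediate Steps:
z(S, V) = (-2 + S)/(S + V)
l(s) = 2*s
-1*(-12) + l(z(6, 1 - 2)) = -1*(-12) + 2*((-2 + 6)/(6 + (1 - 2))) = 12 + 2*(4/(6 - 1)) = 12 + 2*(4/5) = 12 + 2*((⅕)*4) = 12 + 2*(⅘) = 12 + 8/5 = 68/5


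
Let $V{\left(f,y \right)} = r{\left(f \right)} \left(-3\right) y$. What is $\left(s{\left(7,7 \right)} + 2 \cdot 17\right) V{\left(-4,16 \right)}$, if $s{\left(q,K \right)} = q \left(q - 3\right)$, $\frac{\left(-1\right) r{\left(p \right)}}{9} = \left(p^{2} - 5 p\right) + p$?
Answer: $857088$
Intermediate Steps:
$r{\left(p \right)} = - 9 p^{2} + 36 p$ ($r{\left(p \right)} = - 9 \left(\left(p^{2} - 5 p\right) + p\right) = - 9 \left(p^{2} - 4 p\right) = - 9 p^{2} + 36 p$)
$V{\left(f,y \right)} = - 27 f y \left(4 - f\right)$ ($V{\left(f,y \right)} = 9 f \left(4 - f\right) \left(-3\right) y = - 27 f \left(4 - f\right) y = - 27 f y \left(4 - f\right)$)
$s{\left(q,K \right)} = q \left(-3 + q\right)$
$\left(s{\left(7,7 \right)} + 2 \cdot 17\right) V{\left(-4,16 \right)} = \left(7 \left(-3 + 7\right) + 2 \cdot 17\right) 27 \left(-4\right) 16 \left(-4 - 4\right) = \left(7 \cdot 4 + 34\right) 27 \left(-4\right) 16 \left(-8\right) = \left(28 + 34\right) 13824 = 62 \cdot 13824 = 857088$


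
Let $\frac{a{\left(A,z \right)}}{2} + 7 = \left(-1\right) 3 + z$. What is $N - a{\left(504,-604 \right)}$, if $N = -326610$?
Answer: $-325382$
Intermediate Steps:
$a{\left(A,z \right)} = -20 + 2 z$ ($a{\left(A,z \right)} = -14 + 2 \left(\left(-1\right) 3 + z\right) = -14 + 2 \left(-3 + z\right) = -14 + \left(-6 + 2 z\right) = -20 + 2 z$)
$N - a{\left(504,-604 \right)} = -326610 - \left(-20 + 2 \left(-604\right)\right) = -326610 - \left(-20 - 1208\right) = -326610 - -1228 = -326610 + 1228 = -325382$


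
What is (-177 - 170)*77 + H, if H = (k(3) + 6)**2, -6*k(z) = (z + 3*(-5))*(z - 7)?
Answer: -26715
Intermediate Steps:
k(z) = -(-15 + z)*(-7 + z)/6 (k(z) = -(z + 3*(-5))*(z - 7)/6 = -(z - 15)*(-7 + z)/6 = -(-15 + z)*(-7 + z)/6)
H = 4 (H = ((-35/2 - 1/6*3**2 + (11/3)*3) + 6)**2 = ((-35/2 - 1/6*9 + 11) + 6)**2 = ((-35/2 - 3/2 + 11) + 6)**2 = (-8 + 6)**2 = (-2)**2 = 4)
(-177 - 170)*77 + H = (-177 - 170)*77 + 4 = -347*77 + 4 = -26719 + 4 = -26715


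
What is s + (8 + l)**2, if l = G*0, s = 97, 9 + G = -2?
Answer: 161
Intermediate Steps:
G = -11 (G = -9 - 2 = -11)
l = 0 (l = -11*0 = 0)
s + (8 + l)**2 = 97 + (8 + 0)**2 = 97 + 8**2 = 97 + 64 = 161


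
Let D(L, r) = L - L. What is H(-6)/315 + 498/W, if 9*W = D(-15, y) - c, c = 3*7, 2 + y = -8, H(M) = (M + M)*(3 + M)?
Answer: -7466/35 ≈ -213.31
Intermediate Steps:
H(M) = 2*M*(3 + M) (H(M) = (2*M)*(3 + M) = 2*M*(3 + M))
y = -10 (y = -2 - 8 = -10)
D(L, r) = 0
c = 21
W = -7/3 (W = (0 - 1*21)/9 = (0 - 21)/9 = (⅑)*(-21) = -7/3 ≈ -2.3333)
H(-6)/315 + 498/W = (2*(-6)*(3 - 6))/315 + 498/(-7/3) = (2*(-6)*(-3))*(1/315) + 498*(-3/7) = 36*(1/315) - 1494/7 = 4/35 - 1494/7 = -7466/35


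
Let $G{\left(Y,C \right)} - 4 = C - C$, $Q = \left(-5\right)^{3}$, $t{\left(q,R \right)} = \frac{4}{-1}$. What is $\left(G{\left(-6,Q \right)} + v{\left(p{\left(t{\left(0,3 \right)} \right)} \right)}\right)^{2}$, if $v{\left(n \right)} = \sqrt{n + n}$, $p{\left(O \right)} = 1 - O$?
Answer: $\left(4 + \sqrt{10}\right)^{2} \approx 51.298$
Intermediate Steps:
$t{\left(q,R \right)} = -4$ ($t{\left(q,R \right)} = 4 \left(-1\right) = -4$)
$Q = -125$
$G{\left(Y,C \right)} = 4$ ($G{\left(Y,C \right)} = 4 + \left(C - C\right) = 4 + 0 = 4$)
$v{\left(n \right)} = \sqrt{2} \sqrt{n}$ ($v{\left(n \right)} = \sqrt{2 n} = \sqrt{2} \sqrt{n}$)
$\left(G{\left(-6,Q \right)} + v{\left(p{\left(t{\left(0,3 \right)} \right)} \right)}\right)^{2} = \left(4 + \sqrt{2} \sqrt{1 - -4}\right)^{2} = \left(4 + \sqrt{2} \sqrt{1 + 4}\right)^{2} = \left(4 + \sqrt{2} \sqrt{5}\right)^{2} = \left(4 + \sqrt{10}\right)^{2}$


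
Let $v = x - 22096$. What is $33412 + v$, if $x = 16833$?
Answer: $28149$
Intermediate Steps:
$v = -5263$ ($v = 16833 - 22096 = -5263$)
$33412 + v = 33412 - 5263 = 28149$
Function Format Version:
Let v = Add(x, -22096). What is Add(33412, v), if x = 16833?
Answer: 28149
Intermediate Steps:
v = -5263 (v = Add(16833, -22096) = -5263)
Add(33412, v) = Add(33412, -5263) = 28149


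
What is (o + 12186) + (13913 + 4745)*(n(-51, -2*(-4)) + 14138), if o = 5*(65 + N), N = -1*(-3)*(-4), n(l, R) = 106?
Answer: 265777003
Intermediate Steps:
N = -12 (N = 3*(-4) = -12)
o = 265 (o = 5*(65 - 12) = 5*53 = 265)
(o + 12186) + (13913 + 4745)*(n(-51, -2*(-4)) + 14138) = (265 + 12186) + (13913 + 4745)*(106 + 14138) = 12451 + 18658*14244 = 12451 + 265764552 = 265777003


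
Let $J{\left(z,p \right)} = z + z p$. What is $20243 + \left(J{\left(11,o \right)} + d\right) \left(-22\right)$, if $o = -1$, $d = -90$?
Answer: $22223$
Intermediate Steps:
$J{\left(z,p \right)} = z + p z$
$20243 + \left(J{\left(11,o \right)} + d\right) \left(-22\right) = 20243 + \left(11 \left(1 - 1\right) - 90\right) \left(-22\right) = 20243 + \left(11 \cdot 0 - 90\right) \left(-22\right) = 20243 + \left(0 - 90\right) \left(-22\right) = 20243 - -1980 = 20243 + 1980 = 22223$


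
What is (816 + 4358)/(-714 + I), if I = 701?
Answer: -398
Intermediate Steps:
(816 + 4358)/(-714 + I) = (816 + 4358)/(-714 + 701) = 5174/(-13) = 5174*(-1/13) = -398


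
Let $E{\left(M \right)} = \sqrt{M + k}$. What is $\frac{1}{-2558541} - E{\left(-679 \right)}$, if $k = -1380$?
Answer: $- \frac{1}{2558541} - i \sqrt{2059} \approx -3.9085 \cdot 10^{-7} - 45.376 i$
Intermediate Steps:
$E{\left(M \right)} = \sqrt{-1380 + M}$ ($E{\left(M \right)} = \sqrt{M - 1380} = \sqrt{-1380 + M}$)
$\frac{1}{-2558541} - E{\left(-679 \right)} = \frac{1}{-2558541} - \sqrt{-1380 - 679} = - \frac{1}{2558541} - \sqrt{-2059} = - \frac{1}{2558541} - i \sqrt{2059}$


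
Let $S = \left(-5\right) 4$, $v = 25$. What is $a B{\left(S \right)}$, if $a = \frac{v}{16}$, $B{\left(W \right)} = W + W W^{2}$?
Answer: $- \frac{50125}{4} \approx -12531.0$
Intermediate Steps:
$S = -20$
$B{\left(W \right)} = W + W^{3}$
$a = \frac{25}{16} \approx 1.5625$
$a B{\left(S \right)} = \frac{25 \left(-20 + \left(-20\right)^{3}\right)}{16} = \frac{25 \left(-20 - 8000\right)}{16} = \frac{25}{16} \left(-8020\right) = - \frac{50125}{4}$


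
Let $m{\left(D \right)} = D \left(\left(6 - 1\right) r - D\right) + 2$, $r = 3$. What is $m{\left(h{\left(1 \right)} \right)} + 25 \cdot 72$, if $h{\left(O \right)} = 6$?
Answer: $1856$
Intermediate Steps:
$m{\left(D \right)} = 2 + D \left(15 - D\right)$ ($m{\left(D \right)} = D \left(\left(6 - 1\right) 3 - D\right) + 2 = D \left(5 \cdot 3 - D\right) + 2 = D \left(15 - D\right) + 2 = 2 + D \left(15 - D\right)$)
$m{\left(h{\left(1 \right)} \right)} + 25 \cdot 72 = \left(2 - 6^{2} + 15 \cdot 6\right) + 25 \cdot 72 = \left(2 - 36 + 90\right) + 1800 = 56 + 1800 = 1856$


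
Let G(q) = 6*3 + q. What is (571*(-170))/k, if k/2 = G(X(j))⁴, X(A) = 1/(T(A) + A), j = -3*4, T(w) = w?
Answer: -16102748160/34507149121 ≈ -0.46665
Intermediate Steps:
j = -12
X(A) = 1/(2*A) (X(A) = 1/(A + A) = 1/(2*A))
G(q) = 18 + q
k = 34507149121/165888 (k = 2*(18 + (½)/(-12))⁴ = 2*(18 + (½)*(-1/12))⁴ = 2*(18 - 1/24)⁴ = 2*(431/24)⁴ = 2*(34507149121/331776) = 34507149121/165888 ≈ 2.0801e+5)
(571*(-170))/k = (571*(-170))/(34507149121/165888) = -97070*165888/34507149121 = -16102748160/34507149121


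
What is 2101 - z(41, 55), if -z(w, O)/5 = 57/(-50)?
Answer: 20953/10 ≈ 2095.3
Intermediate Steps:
z(w, O) = 57/10 (z(w, O) = -285/(-50) = -285*(-1)/50 = -5*(-57/50) = 57/10)
2101 - z(41, 55) = 2101 - 1*57/10 = 2101 - 57/10 = 20953/10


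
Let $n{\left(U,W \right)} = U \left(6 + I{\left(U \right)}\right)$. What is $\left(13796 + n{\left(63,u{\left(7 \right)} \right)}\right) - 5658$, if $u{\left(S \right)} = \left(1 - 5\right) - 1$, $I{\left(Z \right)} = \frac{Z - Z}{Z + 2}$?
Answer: $8516$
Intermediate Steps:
$I{\left(Z \right)} = 0$ ($I{\left(Z \right)} = \frac{0}{2 + Z} = 0$)
$u{\left(S \right)} = -5$ ($u{\left(S \right)} = -4 - 1 = -5$)
$n{\left(U,W \right)} = 6 U$ ($n{\left(U,W \right)} = U \left(6 + 0\right) = U 6 = 6 U$)
$\left(13796 + n{\left(63,u{\left(7 \right)} \right)}\right) - 5658 = \left(13796 + 6 \cdot 63\right) - 5658 = \left(13796 + 378\right) - 5658 = 14174 - 5658 = 8516$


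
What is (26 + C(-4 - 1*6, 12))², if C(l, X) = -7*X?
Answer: 3364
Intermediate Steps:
(26 + C(-4 - 1*6, 12))² = (26 - 7*12)² = (26 - 84)² = (-58)² = 3364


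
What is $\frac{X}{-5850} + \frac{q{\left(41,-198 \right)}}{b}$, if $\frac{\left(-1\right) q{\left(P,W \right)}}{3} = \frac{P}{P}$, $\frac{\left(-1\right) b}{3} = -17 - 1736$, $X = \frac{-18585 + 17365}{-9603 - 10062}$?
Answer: $- \frac{11717891}{20166555825} \approx -0.00058106$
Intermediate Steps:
$X = \frac{244}{3933}$ ($X = - \frac{1220}{-19665} = \left(-1220\right) \left(- \frac{1}{19665}\right) = \frac{244}{3933} \approx 0.062039$)
$b = 5259$ ($b = - 3 \left(-17 - 1736\right) = \left(-3\right) \left(-1753\right) = 5259$)
$q{\left(P,W \right)} = -3$ ($q{\left(P,W \right)} = - 3 \frac{P}{P} = \left(-3\right) 1 = -3$)
$\frac{X}{-5850} + \frac{q{\left(41,-198 \right)}}{b} = \frac{244}{3933 \left(-5850\right)} - \frac{3}{5259} = \frac{244}{3933} \left(- \frac{1}{5850}\right) - \frac{1}{1753} = - \frac{122}{11504025} - \frac{1}{1753} = - \frac{11717891}{20166555825}$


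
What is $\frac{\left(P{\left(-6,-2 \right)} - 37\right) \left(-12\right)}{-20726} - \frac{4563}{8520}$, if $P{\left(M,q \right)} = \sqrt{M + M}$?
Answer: $- \frac{16392603}{29430920} + \frac{12 i \sqrt{3}}{10363} \approx -0.55699 + 0.0020057 i$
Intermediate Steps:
$P{\left(M,q \right)} = \sqrt{2} \sqrt{M}$ ($P{\left(M,q \right)} = \sqrt{2 M} = \sqrt{2} \sqrt{M}$)
$\frac{\left(P{\left(-6,-2 \right)} - 37\right) \left(-12\right)}{-20726} - \frac{4563}{8520} = \frac{\left(\sqrt{2} \sqrt{-6} - 37\right) \left(-12\right)}{-20726} - \frac{4563}{8520} = \left(\sqrt{2} i \sqrt{6} - 37\right) \left(-12\right) \left(- \frac{1}{20726}\right) - \frac{1521}{2840} = \left(2 i \sqrt{3} - 37\right) \left(-12\right) \left(- \frac{1}{20726}\right) - \frac{1521}{2840} = \left(-37 + 2 i \sqrt{3}\right) \left(-12\right) \left(- \frac{1}{20726}\right) - \frac{1521}{2840} = \left(444 - 24 i \sqrt{3}\right) \left(- \frac{1}{20726}\right) - \frac{1521}{2840} = \left(- \frac{222}{10363} + \frac{12 i \sqrt{3}}{10363}\right) - \frac{1521}{2840} = - \frac{16392603}{29430920} + \frac{12 i \sqrt{3}}{10363}$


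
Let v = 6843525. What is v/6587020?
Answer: 1368705/1317404 ≈ 1.0389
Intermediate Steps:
v/6587020 = 6843525/6587020 = 6843525*(1/6587020) = 1368705/1317404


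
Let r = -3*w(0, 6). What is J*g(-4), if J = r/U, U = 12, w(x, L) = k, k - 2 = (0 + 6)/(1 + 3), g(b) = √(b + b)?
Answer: -7*I*√2/4 ≈ -2.4749*I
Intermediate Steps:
g(b) = √2*√b (g(b) = √(2*b) = √2*√b)
k = 7/2 (k = 2 + (0 + 6)/(1 + 3) = 2 + 6/4 = 2 + 6*(¼) = 2 + 3/2 = 7/2 ≈ 3.5000)
w(x, L) = 7/2
r = -21/2 (r = -3*7/2 = -21/2 ≈ -10.500)
J = -7/8 (J = -21/2/12 = -21/2*1/12 = -7/8 ≈ -0.87500)
J*g(-4) = -7*√2*√(-4)/8 = -7*√2*2*I/8 = -7*I*√2/4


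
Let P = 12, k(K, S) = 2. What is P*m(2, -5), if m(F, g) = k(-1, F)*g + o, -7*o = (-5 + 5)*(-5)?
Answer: -120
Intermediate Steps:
o = 0 (o = -(-5 + 5)*(-5)/7 = -0*(-5) = -⅐*0 = 0)
m(F, g) = 2*g (m(F, g) = 2*g + 0 = 2*g)
P*m(2, -5) = 12*(2*(-5)) = 12*(-10) = -120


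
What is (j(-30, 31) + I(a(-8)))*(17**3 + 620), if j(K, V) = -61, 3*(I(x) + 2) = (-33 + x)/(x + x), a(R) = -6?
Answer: -4111019/12 ≈ -3.4259e+5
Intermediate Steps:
I(x) = -2 + (-33 + x)/(6*x) (I(x) = -2 + ((-33 + x)/(x + x))/3 = -2 + ((-33 + x)/((2*x)))/3 = -2 + ((-33 + x)*(1/(2*x)))/3 = -2 + ((-33 + x)/(2*x))/3 = -2 + (-33 + x)/(6*x))
(j(-30, 31) + I(a(-8)))*(17**3 + 620) = (-61 + (11/6)*(-3 - 1*(-6))/(-6))*(17**3 + 620) = (-61 + (11/6)*(-1/6)*(-3 + 6))*(4913 + 620) = (-61 + (11/6)*(-1/6)*3)*5533 = (-61 - 11/12)*5533 = -743/12*5533 = -4111019/12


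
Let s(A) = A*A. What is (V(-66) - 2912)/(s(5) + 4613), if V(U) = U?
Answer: -1489/2319 ≈ -0.64209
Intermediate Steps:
s(A) = A²
(V(-66) - 2912)/(s(5) + 4613) = (-66 - 2912)/(5² + 4613) = -2978/(25 + 4613) = -2978/4638 = -2978*1/4638 = -1489/2319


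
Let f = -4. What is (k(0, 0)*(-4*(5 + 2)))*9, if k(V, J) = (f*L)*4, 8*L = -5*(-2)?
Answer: 5040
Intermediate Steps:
L = 5/4 (L = (-5*(-2))/8 = (1/8)*10 = 5/4 ≈ 1.2500)
k(V, J) = -20 (k(V, J) = -4*5/4*4 = -5*4 = -20)
(k(0, 0)*(-4*(5 + 2)))*9 = -(-80)*(5 + 2)*9 = -(-80)*7*9 = -20*(-28)*9 = 560*9 = 5040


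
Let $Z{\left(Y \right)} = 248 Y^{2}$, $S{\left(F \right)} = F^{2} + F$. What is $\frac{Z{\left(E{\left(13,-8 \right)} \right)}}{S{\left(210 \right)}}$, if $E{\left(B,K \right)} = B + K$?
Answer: $\frac{620}{4431} \approx 0.13992$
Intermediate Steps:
$S{\left(F \right)} = F + F^{2}$
$\frac{Z{\left(E{\left(13,-8 \right)} \right)}}{S{\left(210 \right)}} = \frac{248 \left(13 - 8\right)^{2}}{210 \left(1 + 210\right)} = \frac{248 \cdot 5^{2}}{210 \cdot 211} = \frac{248 \cdot 25}{44310} = 6200 \cdot \frac{1}{44310} = \frac{620}{4431}$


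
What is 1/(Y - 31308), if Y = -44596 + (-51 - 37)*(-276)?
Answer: -1/51616 ≈ -1.9374e-5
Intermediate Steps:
Y = -20308 (Y = -44596 - 88*(-276) = -44596 + 24288 = -20308)
1/(Y - 31308) = 1/(-20308 - 31308) = 1/(-51616) = -1/51616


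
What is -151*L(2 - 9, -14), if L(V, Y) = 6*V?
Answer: 6342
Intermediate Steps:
-151*L(2 - 9, -14) = -906*(2 - 9) = -906*(-7) = -151*(-42) = 6342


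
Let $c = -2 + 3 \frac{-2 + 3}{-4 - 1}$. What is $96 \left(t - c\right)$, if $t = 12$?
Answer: $\frac{7008}{5} \approx 1401.6$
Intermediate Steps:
$c = - \frac{13}{5}$ ($c = -2 + 3 \cdot 1 \frac{1}{-5} = -2 + 3 \cdot 1 \left(- \frac{1}{5}\right) = -2 + 3 \left(- \frac{1}{5}\right) = -2 - \frac{3}{5} = - \frac{13}{5} \approx -2.6$)
$96 \left(t - c\right) = 96 \left(12 - - \frac{13}{5}\right) = 96 \left(12 + \frac{13}{5}\right) = 96 \cdot \frac{73}{5} = \frac{7008}{5}$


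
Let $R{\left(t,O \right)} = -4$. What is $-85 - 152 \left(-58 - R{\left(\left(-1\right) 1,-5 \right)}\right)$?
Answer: $8123$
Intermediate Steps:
$-85 - 152 \left(-58 - R{\left(\left(-1\right) 1,-5 \right)}\right) = -85 - 152 \left(-58 - -4\right) = -85 - 152 \left(-58 + 4\right) = -85 - -8208 = -85 + 8208 = 8123$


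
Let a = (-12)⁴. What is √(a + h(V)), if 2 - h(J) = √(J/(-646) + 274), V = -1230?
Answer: √(2163574802 - 323*√28784791)/323 ≈ 143.95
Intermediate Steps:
a = 20736
h(J) = 2 - √(274 - J/646) (h(J) = 2 - √(J/(-646) + 274) = 2 - √(J*(-1/646) + 274) = 2 - √(-J/646 + 274) = 2 - √(274 - J/646))
√(a + h(V)) = √(20736 + (2 - √(114344584 - 646*(-1230))/646)) = √(20736 + (2 - √(114344584 + 794580)/646)) = √(20736 + (2 - √28784791/323)) = √(20738 - √28784791/323)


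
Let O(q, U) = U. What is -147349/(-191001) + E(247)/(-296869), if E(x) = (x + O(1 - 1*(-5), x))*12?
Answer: 42611096353/56702275869 ≈ 0.75149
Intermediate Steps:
E(x) = 24*x (E(x) = (x + x)*12 = (2*x)*12 = 24*x)
-147349/(-191001) + E(247)/(-296869) = -147349/(-191001) + (24*247)/(-296869) = -147349*(-1/191001) + 5928*(-1/296869) = 147349/191001 - 5928/296869 = 42611096353/56702275869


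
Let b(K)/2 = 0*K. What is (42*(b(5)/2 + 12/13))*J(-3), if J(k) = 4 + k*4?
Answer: -4032/13 ≈ -310.15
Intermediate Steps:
b(K) = 0 (b(K) = 2*(0*K) = 2*0 = 0)
J(k) = 4 + 4*k
(42*(b(5)/2 + 12/13))*J(-3) = (42*(0/2 + 12/13))*(4 + 4*(-3)) = (42*(0*(1/2) + 12*(1/13)))*(4 - 12) = (42*(0 + 12/13))*(-8) = (42*(12/13))*(-8) = (504/13)*(-8) = -4032/13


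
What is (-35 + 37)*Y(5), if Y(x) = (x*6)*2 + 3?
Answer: 126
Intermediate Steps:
Y(x) = 3 + 12*x (Y(x) = (6*x)*2 + 3 = 12*x + 3 = 3 + 12*x)
(-35 + 37)*Y(5) = (-35 + 37)*(3 + 12*5) = 2*(3 + 60) = 2*63 = 126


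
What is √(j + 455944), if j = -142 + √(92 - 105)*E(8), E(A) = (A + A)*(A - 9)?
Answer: √(455802 - 16*I*√13) ≈ 675.13 - 0.043*I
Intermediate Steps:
E(A) = 2*A*(-9 + A) (E(A) = (2*A)*(-9 + A) = 2*A*(-9 + A))
j = -142 - 16*I*√13 (j = -142 + √(92 - 105)*(2*8*(-9 + 8)) = -142 + √(-13)*(2*8*(-1)) = -142 + (I*√13)*(-16) = -142 - 16*I*√13 ≈ -142.0 - 57.689*I)
√(j + 455944) = √((-142 - 16*I*√13) + 455944) = √(455802 - 16*I*√13)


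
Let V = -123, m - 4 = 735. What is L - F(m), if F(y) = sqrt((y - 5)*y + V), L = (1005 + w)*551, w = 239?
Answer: 685444 - sqrt(542303) ≈ 6.8471e+5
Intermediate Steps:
m = 739 (m = 4 + 735 = 739)
L = 685444 (L = (1005 + 239)*551 = 1244*551 = 685444)
F(y) = sqrt(-123 + y*(-5 + y)) (F(y) = sqrt((y - 5)*y - 123) = sqrt((-5 + y)*y - 123) = sqrt(y*(-5 + y) - 123) = sqrt(-123 + y*(-5 + y)))
L - F(m) = 685444 - sqrt(-123 + 739**2 - 5*739) = 685444 - sqrt(-123 + 546121 - 3695) = 685444 - sqrt(542303)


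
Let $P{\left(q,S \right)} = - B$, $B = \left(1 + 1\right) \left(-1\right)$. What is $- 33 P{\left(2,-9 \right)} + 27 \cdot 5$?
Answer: $69$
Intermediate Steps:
$B = -2$ ($B = 2 \left(-1\right) = -2$)
$P{\left(q,S \right)} = 2$ ($P{\left(q,S \right)} = \left(-1\right) \left(-2\right) = 2$)
$- 33 P{\left(2,-9 \right)} + 27 \cdot 5 = \left(-33\right) 2 + 27 \cdot 5 = -66 + 135 = 69$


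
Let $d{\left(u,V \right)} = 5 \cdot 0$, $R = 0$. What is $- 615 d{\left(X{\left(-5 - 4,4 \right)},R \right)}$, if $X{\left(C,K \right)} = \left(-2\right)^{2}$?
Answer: $0$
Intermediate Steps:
$X{\left(C,K \right)} = 4$
$d{\left(u,V \right)} = 0$
$- 615 d{\left(X{\left(-5 - 4,4 \right)},R \right)} = \left(-615\right) 0 = 0$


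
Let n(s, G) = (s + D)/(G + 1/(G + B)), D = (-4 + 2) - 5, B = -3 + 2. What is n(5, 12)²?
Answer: 484/17689 ≈ 0.027362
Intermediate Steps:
B = -1
D = -7 (D = -2 - 5 = -7)
n(s, G) = (-7 + s)/(G + 1/(-1 + G)) (n(s, G) = (s - 7)/(G + 1/(G - 1)) = (-7 + s)/(G + 1/(-1 + G)))
n(5, 12)² = ((7 - 1*5 - 7*12 + 12*5)/(1 + 12² - 1*12))² = ((7 - 5 - 84 + 60)/(1 + 144 - 12))² = (-22/133)² = 484/17689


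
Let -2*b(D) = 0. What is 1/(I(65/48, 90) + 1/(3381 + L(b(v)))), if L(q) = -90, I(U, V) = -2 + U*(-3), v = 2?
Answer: -52656/319211 ≈ -0.16496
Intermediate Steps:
I(U, V) = -2 - 3*U
b(D) = 0 (b(D) = -½*0 = 0)
1/(I(65/48, 90) + 1/(3381 + L(b(v)))) = 1/((-2 - 195/48) + 1/(3381 - 90)) = 1/((-2 - 195/48) + 1/3291) = 1/((-2 - 3*65/48) + 1/3291) = 1/((-2 - 65/16) + 1/3291) = 1/(-97/16 + 1/3291) = 1/(-319211/52656) = -52656/319211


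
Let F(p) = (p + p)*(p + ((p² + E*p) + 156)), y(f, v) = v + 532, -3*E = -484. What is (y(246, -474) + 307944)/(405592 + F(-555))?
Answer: -154001/120834934 ≈ -0.0012745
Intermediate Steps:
E = 484/3 (E = -⅓*(-484) = 484/3 ≈ 161.33)
y(f, v) = 532 + v
F(p) = 2*p*(156 + p² + 487*p/3) (F(p) = (p + p)*(p + ((p² + 484*p/3) + 156)) = (2*p)*(p + (156 + p² + 484*p/3)) = (2*p)*(156 + p² + 487*p/3) = 2*p*(156 + p² + 487*p/3))
(y(246, -474) + 307944)/(405592 + F(-555)) = ((532 - 474) + 307944)/(405592 + (⅔)*(-555)*(468 + 3*(-555)² + 487*(-555))) = (58 + 307944)/(405592 + (⅔)*(-555)*(468 + 3*308025 - 270285)) = 308002/(405592 + (⅔)*(-555)*(468 + 924075 - 270285)) = 308002/(405592 + (⅔)*(-555)*654258) = 308002/(405592 - 242075460) = 308002/(-241669868) = 308002*(-1/241669868) = -154001/120834934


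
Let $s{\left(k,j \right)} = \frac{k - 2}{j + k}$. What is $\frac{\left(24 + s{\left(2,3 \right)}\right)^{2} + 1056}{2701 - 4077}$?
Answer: $- \frac{51}{43} \approx -1.186$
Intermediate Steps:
$s{\left(k,j \right)} = \frac{-2 + k}{j + k}$
$\frac{\left(24 + s{\left(2,3 \right)}\right)^{2} + 1056}{2701 - 4077} = \frac{\left(24 + \frac{-2 + 2}{3 + 2}\right)^{2} + 1056}{2701 - 4077} = \frac{\left(24 + \frac{1}{5} \cdot 0\right)^{2} + 1056}{-1376} = \left(\left(24 + \frac{1}{5} \cdot 0\right)^{2} + 1056\right) \left(- \frac{1}{1376}\right) = \left(\left(24 + 0\right)^{2} + 1056\right) \left(- \frac{1}{1376}\right) = \left(24^{2} + 1056\right) \left(- \frac{1}{1376}\right) = \left(576 + 1056\right) \left(- \frac{1}{1376}\right) = 1632 \left(- \frac{1}{1376}\right) = - \frac{51}{43}$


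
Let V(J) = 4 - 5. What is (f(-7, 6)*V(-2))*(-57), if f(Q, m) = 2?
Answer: 114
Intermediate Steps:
V(J) = -1
(f(-7, 6)*V(-2))*(-57) = (2*(-1))*(-57) = -2*(-57) = 114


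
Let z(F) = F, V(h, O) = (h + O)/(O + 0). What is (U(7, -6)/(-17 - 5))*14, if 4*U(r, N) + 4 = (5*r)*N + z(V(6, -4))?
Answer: 273/8 ≈ 34.125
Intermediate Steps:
V(h, O) = (O + h)/O
U(r, N) = -9/8 + 5*N*r/4 (U(r, N) = -1 + ((5*r)*N + (-4 + 6)/(-4))/4 = -1 + (5*N*r - ¼*2)/4 = -1 + (5*N*r - ½)/4 = -1 + (-½ + 5*N*r)/4 = -1 + (-⅛ + 5*N*r/4) = -9/8 + 5*N*r/4)
(U(7, -6)/(-17 - 5))*14 = ((-9/8 + (5/4)*(-6)*7)/(-17 - 5))*14 = ((-9/8 - 105/2)/(-22))*14 = -1/22*(-429/8)*14 = (39/16)*14 = 273/8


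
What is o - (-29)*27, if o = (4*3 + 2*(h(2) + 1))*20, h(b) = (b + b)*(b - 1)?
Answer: 1223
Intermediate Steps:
h(b) = 2*b*(-1 + b) (h(b) = (2*b)*(-1 + b) = 2*b*(-1 + b))
o = 440 (o = (4*3 + 2*(2*2*(-1 + 2) + 1))*20 = (12 + 2*(2*2*1 + 1))*20 = (12 + 2*(4 + 1))*20 = (12 + 2*5)*20 = (12 + 10)*20 = 22*20 = 440)
o - (-29)*27 = 440 - (-29)*27 = 440 - 1*(-783) = 440 + 783 = 1223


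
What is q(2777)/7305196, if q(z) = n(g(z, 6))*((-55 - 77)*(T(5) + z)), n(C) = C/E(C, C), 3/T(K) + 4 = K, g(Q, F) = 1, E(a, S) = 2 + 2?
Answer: -22935/1826299 ≈ -0.012558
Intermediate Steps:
E(a, S) = 4
T(K) = 3/(-4 + K)
n(C) = C/4
q(z) = -99 - 33*z (q(z) = ((¼)*1)*((-55 - 77)*(3/(-4 + 5) + z)) = (-132*(3/1 + z))/4 = (-132*(3*1 + z))/4 = (-132*(3 + z))/4 = (-396 - 132*z)/4 = -99 - 33*z)
q(2777)/7305196 = (-99 - 33*2777)/7305196 = (-99 - 91641)*(1/7305196) = -91740*1/7305196 = -22935/1826299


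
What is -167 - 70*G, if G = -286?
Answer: 19853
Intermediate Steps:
-167 - 70*G = -167 - 70*(-286) = -167 + 20020 = 19853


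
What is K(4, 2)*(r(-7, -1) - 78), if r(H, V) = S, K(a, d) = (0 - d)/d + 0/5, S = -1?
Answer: 79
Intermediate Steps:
K(a, d) = -1 (K(a, d) = (-d)/d + 0*(1/5) = -1 + 0 = -1)
r(H, V) = -1
K(4, 2)*(r(-7, -1) - 78) = -(-1 - 78) = -1*(-79) = 79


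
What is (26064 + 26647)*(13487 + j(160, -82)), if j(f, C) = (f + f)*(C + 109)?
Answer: 1166336297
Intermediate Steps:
j(f, C) = 2*f*(109 + C) (j(f, C) = (2*f)*(109 + C) = 2*f*(109 + C))
(26064 + 26647)*(13487 + j(160, -82)) = (26064 + 26647)*(13487 + 2*160*(109 - 82)) = 52711*(13487 + 2*160*27) = 52711*(13487 + 8640) = 52711*22127 = 1166336297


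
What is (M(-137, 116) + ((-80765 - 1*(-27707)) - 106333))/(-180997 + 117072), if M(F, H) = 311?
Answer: 31816/12785 ≈ 2.4885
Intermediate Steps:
(M(-137, 116) + ((-80765 - 1*(-27707)) - 106333))/(-180997 + 117072) = (311 + ((-80765 - 1*(-27707)) - 106333))/(-180997 + 117072) = (311 + ((-80765 + 27707) - 106333))/(-63925) = (311 + (-53058 - 106333))*(-1/63925) = (311 - 159391)*(-1/63925) = -159080*(-1/63925) = 31816/12785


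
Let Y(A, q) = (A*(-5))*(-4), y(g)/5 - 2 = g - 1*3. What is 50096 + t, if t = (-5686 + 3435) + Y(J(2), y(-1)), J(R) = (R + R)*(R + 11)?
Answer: 48885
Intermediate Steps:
y(g) = -5 + 5*g (y(g) = 10 + 5*(g - 1*3) = 10 + 5*(g - 3) = 10 + 5*(-3 + g) = 10 + (-15 + 5*g) = -5 + 5*g)
J(R) = 2*R*(11 + R) (J(R) = (2*R)*(11 + R) = 2*R*(11 + R))
Y(A, q) = 20*A (Y(A, q) = -5*A*(-4) = 20*A)
t = -1211 (t = (-5686 + 3435) + 20*(2*2*(11 + 2)) = -2251 + 20*(2*2*13) = -2251 + 20*52 = -2251 + 1040 = -1211)
50096 + t = 50096 - 1211 = 48885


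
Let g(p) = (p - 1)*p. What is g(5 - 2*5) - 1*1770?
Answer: -1740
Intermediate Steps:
g(p) = p*(-1 + p) (g(p) = (-1 + p)*p = p*(-1 + p))
g(5 - 2*5) - 1*1770 = (5 - 2*5)*(-1 + (5 - 2*5)) - 1*1770 = (5 - 10)*(-1 + (5 - 10)) - 1770 = -5*(-1 - 5) - 1770 = -5*(-6) - 1770 = 30 - 1770 = -1740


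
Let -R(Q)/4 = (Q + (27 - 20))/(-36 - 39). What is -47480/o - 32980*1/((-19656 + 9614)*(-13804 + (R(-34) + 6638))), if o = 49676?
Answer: -5342237263485/5586643099807 ≈ -0.95625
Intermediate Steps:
R(Q) = 28/75 + 4*Q/75 (R(Q) = -4*(Q + (27 - 20))/(-36 - 39) = -4*(Q + 7)/(-75) = -4*(7 + Q)*(-1)/75 = -4*(-7/75 - Q/75) = 28/75 + 4*Q/75)
-47480/o - 32980*1/((-19656 + 9614)*(-13804 + (R(-34) + 6638))) = -47480/49676 - 32980*1/((-19656 + 9614)*(-13804 + ((28/75 + (4/75)*(-34)) + 6638))) = -47480*1/49676 - 32980*(-1/(10042*(-13804 + ((28/75 - 136/75) + 6638)))) = -11870/12419 - 32980*(-1/(10042*(-13804 + (-36/25 + 6638)))) = -11870/12419 - 32980*(-1/(10042*(-13804 + 165914/25))) = -11870/12419 - 32980/((-10042*(-179186/25))) = -11870/12419 - 32980/1799385812/25 = -11870/12419 - 32980*25/1799385812 = -11870/12419 - 206125/449846453 = -5342237263485/5586643099807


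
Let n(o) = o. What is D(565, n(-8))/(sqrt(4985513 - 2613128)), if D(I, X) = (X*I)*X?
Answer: 7232*sqrt(2372385)/474477 ≈ 23.477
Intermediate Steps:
D(I, X) = I*X**2 (D(I, X) = (I*X)*X = I*X**2)
D(565, n(-8))/(sqrt(4985513 - 2613128)) = (565*(-8)**2)/(sqrt(4985513 - 2613128)) = (565*64)/(sqrt(2372385)) = 36160*(sqrt(2372385)/2372385) = 7232*sqrt(2372385)/474477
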